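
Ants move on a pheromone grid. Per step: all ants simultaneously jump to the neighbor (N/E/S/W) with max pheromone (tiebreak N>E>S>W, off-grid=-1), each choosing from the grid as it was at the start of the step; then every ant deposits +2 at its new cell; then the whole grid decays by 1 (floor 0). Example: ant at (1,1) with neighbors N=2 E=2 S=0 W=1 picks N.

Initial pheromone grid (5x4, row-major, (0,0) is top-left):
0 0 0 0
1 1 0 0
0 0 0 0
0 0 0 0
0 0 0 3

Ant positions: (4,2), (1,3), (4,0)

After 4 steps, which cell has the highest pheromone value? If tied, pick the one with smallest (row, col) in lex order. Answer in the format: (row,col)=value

Step 1: ant0:(4,2)->E->(4,3) | ant1:(1,3)->N->(0,3) | ant2:(4,0)->N->(3,0)
  grid max=4 at (4,3)
Step 2: ant0:(4,3)->N->(3,3) | ant1:(0,3)->S->(1,3) | ant2:(3,0)->N->(2,0)
  grid max=3 at (4,3)
Step 3: ant0:(3,3)->S->(4,3) | ant1:(1,3)->N->(0,3) | ant2:(2,0)->N->(1,0)
  grid max=4 at (4,3)
Step 4: ant0:(4,3)->N->(3,3) | ant1:(0,3)->S->(1,3) | ant2:(1,0)->N->(0,0)
  grid max=3 at (4,3)
Final grid:
  1 0 0 0
  0 0 0 1
  0 0 0 0
  0 0 0 1
  0 0 0 3
Max pheromone 3 at (4,3)

Answer: (4,3)=3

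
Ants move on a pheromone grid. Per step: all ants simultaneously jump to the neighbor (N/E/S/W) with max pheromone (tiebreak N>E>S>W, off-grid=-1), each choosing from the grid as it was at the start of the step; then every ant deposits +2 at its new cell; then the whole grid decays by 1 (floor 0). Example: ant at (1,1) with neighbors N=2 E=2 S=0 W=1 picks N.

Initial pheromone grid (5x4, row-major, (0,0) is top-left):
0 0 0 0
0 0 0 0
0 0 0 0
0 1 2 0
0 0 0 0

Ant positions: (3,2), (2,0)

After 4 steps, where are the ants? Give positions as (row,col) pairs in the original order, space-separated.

Step 1: ant0:(3,2)->W->(3,1) | ant1:(2,0)->N->(1,0)
  grid max=2 at (3,1)
Step 2: ant0:(3,1)->E->(3,2) | ant1:(1,0)->N->(0,0)
  grid max=2 at (3,2)
Step 3: ant0:(3,2)->W->(3,1) | ant1:(0,0)->E->(0,1)
  grid max=2 at (3,1)
Step 4: ant0:(3,1)->E->(3,2) | ant1:(0,1)->E->(0,2)
  grid max=2 at (3,2)

(3,2) (0,2)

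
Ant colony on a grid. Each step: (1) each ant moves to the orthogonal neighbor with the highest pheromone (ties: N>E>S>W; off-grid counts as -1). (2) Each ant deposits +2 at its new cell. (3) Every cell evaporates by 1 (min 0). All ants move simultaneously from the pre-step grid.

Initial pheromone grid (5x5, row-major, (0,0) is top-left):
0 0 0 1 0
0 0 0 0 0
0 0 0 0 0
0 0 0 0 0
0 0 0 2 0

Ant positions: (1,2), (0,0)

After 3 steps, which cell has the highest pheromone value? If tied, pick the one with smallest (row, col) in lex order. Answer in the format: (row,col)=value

Step 1: ant0:(1,2)->N->(0,2) | ant1:(0,0)->E->(0,1)
  grid max=1 at (0,1)
Step 2: ant0:(0,2)->W->(0,1) | ant1:(0,1)->E->(0,2)
  grid max=2 at (0,1)
Step 3: ant0:(0,1)->E->(0,2) | ant1:(0,2)->W->(0,1)
  grid max=3 at (0,1)
Final grid:
  0 3 3 0 0
  0 0 0 0 0
  0 0 0 0 0
  0 0 0 0 0
  0 0 0 0 0
Max pheromone 3 at (0,1)

Answer: (0,1)=3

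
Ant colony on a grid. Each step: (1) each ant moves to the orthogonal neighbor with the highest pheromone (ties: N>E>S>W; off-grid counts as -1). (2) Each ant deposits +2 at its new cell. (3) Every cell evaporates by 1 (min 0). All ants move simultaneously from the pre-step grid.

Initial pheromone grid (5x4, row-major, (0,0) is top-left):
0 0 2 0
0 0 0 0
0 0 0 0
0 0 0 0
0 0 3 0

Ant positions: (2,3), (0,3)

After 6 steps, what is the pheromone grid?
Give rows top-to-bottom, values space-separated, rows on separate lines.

After step 1: ants at (1,3),(0,2)
  0 0 3 0
  0 0 0 1
  0 0 0 0
  0 0 0 0
  0 0 2 0
After step 2: ants at (0,3),(0,3)
  0 0 2 3
  0 0 0 0
  0 0 0 0
  0 0 0 0
  0 0 1 0
After step 3: ants at (0,2),(0,2)
  0 0 5 2
  0 0 0 0
  0 0 0 0
  0 0 0 0
  0 0 0 0
After step 4: ants at (0,3),(0,3)
  0 0 4 5
  0 0 0 0
  0 0 0 0
  0 0 0 0
  0 0 0 0
After step 5: ants at (0,2),(0,2)
  0 0 7 4
  0 0 0 0
  0 0 0 0
  0 0 0 0
  0 0 0 0
After step 6: ants at (0,3),(0,3)
  0 0 6 7
  0 0 0 0
  0 0 0 0
  0 0 0 0
  0 0 0 0

0 0 6 7
0 0 0 0
0 0 0 0
0 0 0 0
0 0 0 0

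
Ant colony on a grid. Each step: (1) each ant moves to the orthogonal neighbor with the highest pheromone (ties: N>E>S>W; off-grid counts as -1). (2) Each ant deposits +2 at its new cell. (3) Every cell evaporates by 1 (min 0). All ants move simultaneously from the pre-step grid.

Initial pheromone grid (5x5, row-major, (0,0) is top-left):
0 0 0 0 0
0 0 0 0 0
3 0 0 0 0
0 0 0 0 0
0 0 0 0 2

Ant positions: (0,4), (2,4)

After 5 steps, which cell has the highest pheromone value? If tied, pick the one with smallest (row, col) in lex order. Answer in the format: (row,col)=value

Answer: (1,4)=7

Derivation:
Step 1: ant0:(0,4)->S->(1,4) | ant1:(2,4)->N->(1,4)
  grid max=3 at (1,4)
Step 2: ant0:(1,4)->N->(0,4) | ant1:(1,4)->N->(0,4)
  grid max=3 at (0,4)
Step 3: ant0:(0,4)->S->(1,4) | ant1:(0,4)->S->(1,4)
  grid max=5 at (1,4)
Step 4: ant0:(1,4)->N->(0,4) | ant1:(1,4)->N->(0,4)
  grid max=5 at (0,4)
Step 5: ant0:(0,4)->S->(1,4) | ant1:(0,4)->S->(1,4)
  grid max=7 at (1,4)
Final grid:
  0 0 0 0 4
  0 0 0 0 7
  0 0 0 0 0
  0 0 0 0 0
  0 0 0 0 0
Max pheromone 7 at (1,4)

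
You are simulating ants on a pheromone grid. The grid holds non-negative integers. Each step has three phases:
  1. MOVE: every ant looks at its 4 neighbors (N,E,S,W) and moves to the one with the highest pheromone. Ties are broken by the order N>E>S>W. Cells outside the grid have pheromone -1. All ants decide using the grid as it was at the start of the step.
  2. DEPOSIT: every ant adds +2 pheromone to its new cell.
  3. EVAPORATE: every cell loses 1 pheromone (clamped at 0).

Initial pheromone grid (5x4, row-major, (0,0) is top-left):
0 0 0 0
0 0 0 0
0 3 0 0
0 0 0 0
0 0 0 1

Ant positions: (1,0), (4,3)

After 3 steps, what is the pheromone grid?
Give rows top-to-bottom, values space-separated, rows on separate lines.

After step 1: ants at (0,0),(3,3)
  1 0 0 0
  0 0 0 0
  0 2 0 0
  0 0 0 1
  0 0 0 0
After step 2: ants at (0,1),(2,3)
  0 1 0 0
  0 0 0 0
  0 1 0 1
  0 0 0 0
  0 0 0 0
After step 3: ants at (0,2),(1,3)
  0 0 1 0
  0 0 0 1
  0 0 0 0
  0 0 0 0
  0 0 0 0

0 0 1 0
0 0 0 1
0 0 0 0
0 0 0 0
0 0 0 0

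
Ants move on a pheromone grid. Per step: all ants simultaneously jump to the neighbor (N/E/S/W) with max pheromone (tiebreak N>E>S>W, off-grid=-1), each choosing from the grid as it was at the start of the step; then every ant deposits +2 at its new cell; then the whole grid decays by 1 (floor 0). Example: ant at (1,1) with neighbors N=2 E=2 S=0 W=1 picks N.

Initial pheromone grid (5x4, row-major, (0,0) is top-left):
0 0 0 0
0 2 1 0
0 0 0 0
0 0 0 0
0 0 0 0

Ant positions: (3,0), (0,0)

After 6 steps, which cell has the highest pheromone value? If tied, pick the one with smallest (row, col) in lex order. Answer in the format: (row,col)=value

Step 1: ant0:(3,0)->N->(2,0) | ant1:(0,0)->E->(0,1)
  grid max=1 at (0,1)
Step 2: ant0:(2,0)->N->(1,0) | ant1:(0,1)->S->(1,1)
  grid max=2 at (1,1)
Step 3: ant0:(1,0)->E->(1,1) | ant1:(1,1)->W->(1,0)
  grid max=3 at (1,1)
Step 4: ant0:(1,1)->W->(1,0) | ant1:(1,0)->E->(1,1)
  grid max=4 at (1,1)
Step 5: ant0:(1,0)->E->(1,1) | ant1:(1,1)->W->(1,0)
  grid max=5 at (1,1)
Step 6: ant0:(1,1)->W->(1,0) | ant1:(1,0)->E->(1,1)
  grid max=6 at (1,1)
Final grid:
  0 0 0 0
  5 6 0 0
  0 0 0 0
  0 0 0 0
  0 0 0 0
Max pheromone 6 at (1,1)

Answer: (1,1)=6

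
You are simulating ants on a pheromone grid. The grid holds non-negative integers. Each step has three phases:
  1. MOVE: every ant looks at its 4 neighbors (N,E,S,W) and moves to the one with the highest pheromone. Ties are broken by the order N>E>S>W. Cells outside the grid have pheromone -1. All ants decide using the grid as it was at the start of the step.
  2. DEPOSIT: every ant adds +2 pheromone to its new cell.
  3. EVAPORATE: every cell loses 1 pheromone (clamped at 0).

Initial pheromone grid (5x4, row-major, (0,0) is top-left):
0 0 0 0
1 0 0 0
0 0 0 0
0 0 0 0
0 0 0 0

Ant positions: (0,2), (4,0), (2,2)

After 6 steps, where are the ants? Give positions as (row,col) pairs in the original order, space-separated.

Step 1: ant0:(0,2)->E->(0,3) | ant1:(4,0)->N->(3,0) | ant2:(2,2)->N->(1,2)
  grid max=1 at (0,3)
Step 2: ant0:(0,3)->S->(1,3) | ant1:(3,0)->N->(2,0) | ant2:(1,2)->N->(0,2)
  grid max=1 at (0,2)
Step 3: ant0:(1,3)->N->(0,3) | ant1:(2,0)->N->(1,0) | ant2:(0,2)->E->(0,3)
  grid max=3 at (0,3)
Step 4: ant0:(0,3)->S->(1,3) | ant1:(1,0)->N->(0,0) | ant2:(0,3)->S->(1,3)
  grid max=3 at (1,3)
Step 5: ant0:(1,3)->N->(0,3) | ant1:(0,0)->E->(0,1) | ant2:(1,3)->N->(0,3)
  grid max=5 at (0,3)
Step 6: ant0:(0,3)->S->(1,3) | ant1:(0,1)->E->(0,2) | ant2:(0,3)->S->(1,3)
  grid max=5 at (1,3)

(1,3) (0,2) (1,3)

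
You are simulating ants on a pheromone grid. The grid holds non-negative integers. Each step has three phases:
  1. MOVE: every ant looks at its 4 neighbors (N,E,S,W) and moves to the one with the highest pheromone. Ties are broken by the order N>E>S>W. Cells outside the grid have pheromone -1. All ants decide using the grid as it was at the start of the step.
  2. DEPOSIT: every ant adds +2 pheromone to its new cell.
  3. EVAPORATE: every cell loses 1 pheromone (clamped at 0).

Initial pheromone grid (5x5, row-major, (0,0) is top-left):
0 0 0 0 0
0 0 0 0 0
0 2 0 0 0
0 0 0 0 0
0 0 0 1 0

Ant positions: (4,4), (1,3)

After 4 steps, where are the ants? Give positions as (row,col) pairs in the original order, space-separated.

Step 1: ant0:(4,4)->W->(4,3) | ant1:(1,3)->N->(0,3)
  grid max=2 at (4,3)
Step 2: ant0:(4,3)->N->(3,3) | ant1:(0,3)->E->(0,4)
  grid max=1 at (0,4)
Step 3: ant0:(3,3)->S->(4,3) | ant1:(0,4)->S->(1,4)
  grid max=2 at (4,3)
Step 4: ant0:(4,3)->N->(3,3) | ant1:(1,4)->N->(0,4)
  grid max=1 at (0,4)

(3,3) (0,4)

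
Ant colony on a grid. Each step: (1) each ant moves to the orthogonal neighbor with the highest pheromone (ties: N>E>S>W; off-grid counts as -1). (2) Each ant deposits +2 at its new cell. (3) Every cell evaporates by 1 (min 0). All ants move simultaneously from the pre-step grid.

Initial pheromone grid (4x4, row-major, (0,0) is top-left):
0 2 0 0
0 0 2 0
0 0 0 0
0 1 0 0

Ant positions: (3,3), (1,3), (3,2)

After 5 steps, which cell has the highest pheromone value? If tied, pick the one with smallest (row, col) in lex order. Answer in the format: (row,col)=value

Answer: (1,2)=7

Derivation:
Step 1: ant0:(3,3)->N->(2,3) | ant1:(1,3)->W->(1,2) | ant2:(3,2)->W->(3,1)
  grid max=3 at (1,2)
Step 2: ant0:(2,3)->N->(1,3) | ant1:(1,2)->N->(0,2) | ant2:(3,1)->N->(2,1)
  grid max=2 at (1,2)
Step 3: ant0:(1,3)->W->(1,2) | ant1:(0,2)->S->(1,2) | ant2:(2,1)->S->(3,1)
  grid max=5 at (1,2)
Step 4: ant0:(1,2)->N->(0,2) | ant1:(1,2)->N->(0,2) | ant2:(3,1)->N->(2,1)
  grid max=4 at (1,2)
Step 5: ant0:(0,2)->S->(1,2) | ant1:(0,2)->S->(1,2) | ant2:(2,1)->S->(3,1)
  grid max=7 at (1,2)
Final grid:
  0 0 2 0
  0 0 7 0
  0 0 0 0
  0 2 0 0
Max pheromone 7 at (1,2)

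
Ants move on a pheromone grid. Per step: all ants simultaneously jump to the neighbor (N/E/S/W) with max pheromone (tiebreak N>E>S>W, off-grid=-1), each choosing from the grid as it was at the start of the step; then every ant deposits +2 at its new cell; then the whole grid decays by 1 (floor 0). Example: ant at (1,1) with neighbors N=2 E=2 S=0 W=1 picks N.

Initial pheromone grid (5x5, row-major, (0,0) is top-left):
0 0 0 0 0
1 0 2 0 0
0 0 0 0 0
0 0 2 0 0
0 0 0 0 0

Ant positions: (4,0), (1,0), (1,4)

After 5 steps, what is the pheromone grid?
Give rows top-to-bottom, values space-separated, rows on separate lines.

After step 1: ants at (3,0),(0,0),(0,4)
  1 0 0 0 1
  0 0 1 0 0
  0 0 0 0 0
  1 0 1 0 0
  0 0 0 0 0
After step 2: ants at (2,0),(0,1),(1,4)
  0 1 0 0 0
  0 0 0 0 1
  1 0 0 0 0
  0 0 0 0 0
  0 0 0 0 0
After step 3: ants at (1,0),(0,2),(0,4)
  0 0 1 0 1
  1 0 0 0 0
  0 0 0 0 0
  0 0 0 0 0
  0 0 0 0 0
After step 4: ants at (0,0),(0,3),(1,4)
  1 0 0 1 0
  0 0 0 0 1
  0 0 0 0 0
  0 0 0 0 0
  0 0 0 0 0
After step 5: ants at (0,1),(0,4),(0,4)
  0 1 0 0 3
  0 0 0 0 0
  0 0 0 0 0
  0 0 0 0 0
  0 0 0 0 0

0 1 0 0 3
0 0 0 0 0
0 0 0 0 0
0 0 0 0 0
0 0 0 0 0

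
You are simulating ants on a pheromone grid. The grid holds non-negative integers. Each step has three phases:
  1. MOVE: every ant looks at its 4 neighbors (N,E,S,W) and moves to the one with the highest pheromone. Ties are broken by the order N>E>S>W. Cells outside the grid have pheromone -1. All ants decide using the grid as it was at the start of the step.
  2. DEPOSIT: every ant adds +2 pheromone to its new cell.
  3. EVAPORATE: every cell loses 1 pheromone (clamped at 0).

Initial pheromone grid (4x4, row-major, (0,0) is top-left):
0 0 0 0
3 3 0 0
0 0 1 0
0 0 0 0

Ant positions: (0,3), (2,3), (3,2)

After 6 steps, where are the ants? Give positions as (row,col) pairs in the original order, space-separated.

Step 1: ant0:(0,3)->S->(1,3) | ant1:(2,3)->W->(2,2) | ant2:(3,2)->N->(2,2)
  grid max=4 at (2,2)
Step 2: ant0:(1,3)->N->(0,3) | ant1:(2,2)->N->(1,2) | ant2:(2,2)->N->(1,2)
  grid max=3 at (1,2)
Step 3: ant0:(0,3)->S->(1,3) | ant1:(1,2)->S->(2,2) | ant2:(1,2)->S->(2,2)
  grid max=6 at (2,2)
Step 4: ant0:(1,3)->W->(1,2) | ant1:(2,2)->N->(1,2) | ant2:(2,2)->N->(1,2)
  grid max=7 at (1,2)
Step 5: ant0:(1,2)->S->(2,2) | ant1:(1,2)->S->(2,2) | ant2:(1,2)->S->(2,2)
  grid max=10 at (2,2)
Step 6: ant0:(2,2)->N->(1,2) | ant1:(2,2)->N->(1,2) | ant2:(2,2)->N->(1,2)
  grid max=11 at (1,2)

(1,2) (1,2) (1,2)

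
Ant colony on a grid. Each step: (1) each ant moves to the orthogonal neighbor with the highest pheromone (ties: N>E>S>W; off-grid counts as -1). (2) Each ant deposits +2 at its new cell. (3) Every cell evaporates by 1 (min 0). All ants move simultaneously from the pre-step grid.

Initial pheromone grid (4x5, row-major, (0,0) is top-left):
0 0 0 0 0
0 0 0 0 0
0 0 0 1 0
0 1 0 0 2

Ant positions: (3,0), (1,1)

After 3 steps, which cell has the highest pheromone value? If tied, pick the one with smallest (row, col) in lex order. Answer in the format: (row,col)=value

Answer: (3,1)=2

Derivation:
Step 1: ant0:(3,0)->E->(3,1) | ant1:(1,1)->N->(0,1)
  grid max=2 at (3,1)
Step 2: ant0:(3,1)->N->(2,1) | ant1:(0,1)->E->(0,2)
  grid max=1 at (0,2)
Step 3: ant0:(2,1)->S->(3,1) | ant1:(0,2)->E->(0,3)
  grid max=2 at (3,1)
Final grid:
  0 0 0 1 0
  0 0 0 0 0
  0 0 0 0 0
  0 2 0 0 0
Max pheromone 2 at (3,1)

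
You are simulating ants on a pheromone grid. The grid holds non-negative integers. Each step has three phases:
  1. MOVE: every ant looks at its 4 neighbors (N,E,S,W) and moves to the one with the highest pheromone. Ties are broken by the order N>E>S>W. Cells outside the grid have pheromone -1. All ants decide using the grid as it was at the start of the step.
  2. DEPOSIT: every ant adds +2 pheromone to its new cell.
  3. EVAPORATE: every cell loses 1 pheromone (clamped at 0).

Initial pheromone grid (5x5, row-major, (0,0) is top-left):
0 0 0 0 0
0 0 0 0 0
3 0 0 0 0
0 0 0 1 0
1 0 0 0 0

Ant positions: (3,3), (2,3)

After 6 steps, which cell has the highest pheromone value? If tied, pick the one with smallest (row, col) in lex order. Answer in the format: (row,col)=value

Answer: (3,3)=7

Derivation:
Step 1: ant0:(3,3)->N->(2,3) | ant1:(2,3)->S->(3,3)
  grid max=2 at (2,0)
Step 2: ant0:(2,3)->S->(3,3) | ant1:(3,3)->N->(2,3)
  grid max=3 at (3,3)
Step 3: ant0:(3,3)->N->(2,3) | ant1:(2,3)->S->(3,3)
  grid max=4 at (3,3)
Step 4: ant0:(2,3)->S->(3,3) | ant1:(3,3)->N->(2,3)
  grid max=5 at (3,3)
Step 5: ant0:(3,3)->N->(2,3) | ant1:(2,3)->S->(3,3)
  grid max=6 at (3,3)
Step 6: ant0:(2,3)->S->(3,3) | ant1:(3,3)->N->(2,3)
  grid max=7 at (3,3)
Final grid:
  0 0 0 0 0
  0 0 0 0 0
  0 0 0 6 0
  0 0 0 7 0
  0 0 0 0 0
Max pheromone 7 at (3,3)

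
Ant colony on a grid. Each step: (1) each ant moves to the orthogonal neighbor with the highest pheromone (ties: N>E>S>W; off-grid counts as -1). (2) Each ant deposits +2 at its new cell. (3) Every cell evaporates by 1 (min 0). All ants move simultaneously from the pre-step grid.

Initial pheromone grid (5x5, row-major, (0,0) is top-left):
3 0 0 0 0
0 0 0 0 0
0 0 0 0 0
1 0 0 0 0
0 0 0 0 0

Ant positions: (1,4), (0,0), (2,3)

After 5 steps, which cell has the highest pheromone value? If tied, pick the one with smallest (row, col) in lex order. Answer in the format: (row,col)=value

Step 1: ant0:(1,4)->N->(0,4) | ant1:(0,0)->E->(0,1) | ant2:(2,3)->N->(1,3)
  grid max=2 at (0,0)
Step 2: ant0:(0,4)->S->(1,4) | ant1:(0,1)->W->(0,0) | ant2:(1,3)->N->(0,3)
  grid max=3 at (0,0)
Step 3: ant0:(1,4)->N->(0,4) | ant1:(0,0)->E->(0,1) | ant2:(0,3)->E->(0,4)
  grid max=3 at (0,4)
Step 4: ant0:(0,4)->S->(1,4) | ant1:(0,1)->W->(0,0) | ant2:(0,4)->S->(1,4)
  grid max=3 at (0,0)
Step 5: ant0:(1,4)->N->(0,4) | ant1:(0,0)->E->(0,1) | ant2:(1,4)->N->(0,4)
  grid max=5 at (0,4)
Final grid:
  2 1 0 0 5
  0 0 0 0 2
  0 0 0 0 0
  0 0 0 0 0
  0 0 0 0 0
Max pheromone 5 at (0,4)

Answer: (0,4)=5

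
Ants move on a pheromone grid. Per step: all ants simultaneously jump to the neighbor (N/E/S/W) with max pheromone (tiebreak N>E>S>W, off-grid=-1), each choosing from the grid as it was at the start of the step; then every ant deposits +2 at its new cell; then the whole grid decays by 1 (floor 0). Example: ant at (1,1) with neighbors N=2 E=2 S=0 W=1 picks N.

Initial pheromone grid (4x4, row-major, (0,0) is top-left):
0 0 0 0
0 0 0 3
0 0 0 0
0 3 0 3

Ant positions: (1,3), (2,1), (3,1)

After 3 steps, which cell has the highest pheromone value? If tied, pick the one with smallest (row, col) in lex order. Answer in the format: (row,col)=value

Answer: (3,1)=6

Derivation:
Step 1: ant0:(1,3)->N->(0,3) | ant1:(2,1)->S->(3,1) | ant2:(3,1)->N->(2,1)
  grid max=4 at (3,1)
Step 2: ant0:(0,3)->S->(1,3) | ant1:(3,1)->N->(2,1) | ant2:(2,1)->S->(3,1)
  grid max=5 at (3,1)
Step 3: ant0:(1,3)->N->(0,3) | ant1:(2,1)->S->(3,1) | ant2:(3,1)->N->(2,1)
  grid max=6 at (3,1)
Final grid:
  0 0 0 1
  0 0 0 2
  0 3 0 0
  0 6 0 0
Max pheromone 6 at (3,1)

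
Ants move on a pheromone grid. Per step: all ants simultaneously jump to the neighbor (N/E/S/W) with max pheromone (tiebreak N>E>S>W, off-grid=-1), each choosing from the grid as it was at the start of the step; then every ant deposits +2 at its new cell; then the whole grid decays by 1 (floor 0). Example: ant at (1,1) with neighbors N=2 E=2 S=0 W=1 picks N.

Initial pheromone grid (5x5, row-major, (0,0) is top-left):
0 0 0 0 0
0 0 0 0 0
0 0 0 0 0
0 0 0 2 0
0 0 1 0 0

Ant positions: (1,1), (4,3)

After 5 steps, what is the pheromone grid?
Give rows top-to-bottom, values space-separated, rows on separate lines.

After step 1: ants at (0,1),(3,3)
  0 1 0 0 0
  0 0 0 0 0
  0 0 0 0 0
  0 0 0 3 0
  0 0 0 0 0
After step 2: ants at (0,2),(2,3)
  0 0 1 0 0
  0 0 0 0 0
  0 0 0 1 0
  0 0 0 2 0
  0 0 0 0 0
After step 3: ants at (0,3),(3,3)
  0 0 0 1 0
  0 0 0 0 0
  0 0 0 0 0
  0 0 0 3 0
  0 0 0 0 0
After step 4: ants at (0,4),(2,3)
  0 0 0 0 1
  0 0 0 0 0
  0 0 0 1 0
  0 0 0 2 0
  0 0 0 0 0
After step 5: ants at (1,4),(3,3)
  0 0 0 0 0
  0 0 0 0 1
  0 0 0 0 0
  0 0 0 3 0
  0 0 0 0 0

0 0 0 0 0
0 0 0 0 1
0 0 0 0 0
0 0 0 3 0
0 0 0 0 0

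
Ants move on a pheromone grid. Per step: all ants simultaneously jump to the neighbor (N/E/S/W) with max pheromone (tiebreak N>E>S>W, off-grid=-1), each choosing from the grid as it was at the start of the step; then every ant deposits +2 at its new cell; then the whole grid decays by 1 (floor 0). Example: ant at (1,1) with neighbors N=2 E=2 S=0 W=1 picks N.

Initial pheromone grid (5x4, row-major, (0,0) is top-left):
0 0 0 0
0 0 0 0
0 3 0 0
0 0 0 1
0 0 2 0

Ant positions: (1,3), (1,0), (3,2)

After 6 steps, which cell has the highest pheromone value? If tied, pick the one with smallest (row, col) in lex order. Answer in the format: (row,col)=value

Step 1: ant0:(1,3)->N->(0,3) | ant1:(1,0)->N->(0,0) | ant2:(3,2)->S->(4,2)
  grid max=3 at (4,2)
Step 2: ant0:(0,3)->S->(1,3) | ant1:(0,0)->E->(0,1) | ant2:(4,2)->N->(3,2)
  grid max=2 at (4,2)
Step 3: ant0:(1,3)->N->(0,3) | ant1:(0,1)->E->(0,2) | ant2:(3,2)->S->(4,2)
  grid max=3 at (4,2)
Step 4: ant0:(0,3)->W->(0,2) | ant1:(0,2)->E->(0,3) | ant2:(4,2)->N->(3,2)
  grid max=2 at (0,2)
Step 5: ant0:(0,2)->E->(0,3) | ant1:(0,3)->W->(0,2) | ant2:(3,2)->S->(4,2)
  grid max=3 at (0,2)
Step 6: ant0:(0,3)->W->(0,2) | ant1:(0,2)->E->(0,3) | ant2:(4,2)->N->(3,2)
  grid max=4 at (0,2)
Final grid:
  0 0 4 4
  0 0 0 0
  0 0 0 0
  0 0 1 0
  0 0 2 0
Max pheromone 4 at (0,2)

Answer: (0,2)=4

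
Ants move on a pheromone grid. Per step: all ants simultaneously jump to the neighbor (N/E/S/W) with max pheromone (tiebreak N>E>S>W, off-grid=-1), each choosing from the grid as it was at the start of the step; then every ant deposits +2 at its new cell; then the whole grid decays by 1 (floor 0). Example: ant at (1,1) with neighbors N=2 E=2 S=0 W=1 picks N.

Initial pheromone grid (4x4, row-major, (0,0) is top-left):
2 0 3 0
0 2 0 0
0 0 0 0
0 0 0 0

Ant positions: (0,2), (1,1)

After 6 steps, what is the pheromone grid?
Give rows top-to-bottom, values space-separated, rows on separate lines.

After step 1: ants at (0,3),(0,1)
  1 1 2 1
  0 1 0 0
  0 0 0 0
  0 0 0 0
After step 2: ants at (0,2),(0,2)
  0 0 5 0
  0 0 0 0
  0 0 0 0
  0 0 0 0
After step 3: ants at (0,3),(0,3)
  0 0 4 3
  0 0 0 0
  0 0 0 0
  0 0 0 0
After step 4: ants at (0,2),(0,2)
  0 0 7 2
  0 0 0 0
  0 0 0 0
  0 0 0 0
After step 5: ants at (0,3),(0,3)
  0 0 6 5
  0 0 0 0
  0 0 0 0
  0 0 0 0
After step 6: ants at (0,2),(0,2)
  0 0 9 4
  0 0 0 0
  0 0 0 0
  0 0 0 0

0 0 9 4
0 0 0 0
0 0 0 0
0 0 0 0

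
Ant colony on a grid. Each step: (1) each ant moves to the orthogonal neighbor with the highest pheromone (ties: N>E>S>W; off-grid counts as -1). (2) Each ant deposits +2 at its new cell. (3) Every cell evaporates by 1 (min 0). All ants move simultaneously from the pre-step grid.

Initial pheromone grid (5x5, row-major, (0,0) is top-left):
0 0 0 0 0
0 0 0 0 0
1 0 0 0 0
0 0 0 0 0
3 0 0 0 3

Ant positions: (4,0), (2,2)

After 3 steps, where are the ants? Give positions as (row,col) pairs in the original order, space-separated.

Step 1: ant0:(4,0)->N->(3,0) | ant1:(2,2)->N->(1,2)
  grid max=2 at (4,0)
Step 2: ant0:(3,0)->S->(4,0) | ant1:(1,2)->N->(0,2)
  grid max=3 at (4,0)
Step 3: ant0:(4,0)->N->(3,0) | ant1:(0,2)->E->(0,3)
  grid max=2 at (4,0)

(3,0) (0,3)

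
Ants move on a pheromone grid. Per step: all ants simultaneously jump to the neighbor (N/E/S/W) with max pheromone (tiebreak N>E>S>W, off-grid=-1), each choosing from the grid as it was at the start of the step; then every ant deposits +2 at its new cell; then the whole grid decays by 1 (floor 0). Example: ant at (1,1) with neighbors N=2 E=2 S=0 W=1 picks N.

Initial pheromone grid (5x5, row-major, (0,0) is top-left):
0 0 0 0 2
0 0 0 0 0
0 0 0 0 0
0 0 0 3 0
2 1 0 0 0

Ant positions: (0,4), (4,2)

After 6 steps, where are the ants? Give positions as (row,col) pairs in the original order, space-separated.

Step 1: ant0:(0,4)->S->(1,4) | ant1:(4,2)->W->(4,1)
  grid max=2 at (3,3)
Step 2: ant0:(1,4)->N->(0,4) | ant1:(4,1)->W->(4,0)
  grid max=2 at (0,4)
Step 3: ant0:(0,4)->S->(1,4) | ant1:(4,0)->E->(4,1)
  grid max=2 at (4,1)
Step 4: ant0:(1,4)->N->(0,4) | ant1:(4,1)->W->(4,0)
  grid max=2 at (0,4)
Step 5: ant0:(0,4)->S->(1,4) | ant1:(4,0)->E->(4,1)
  grid max=2 at (4,1)
Step 6: ant0:(1,4)->N->(0,4) | ant1:(4,1)->W->(4,0)
  grid max=2 at (0,4)

(0,4) (4,0)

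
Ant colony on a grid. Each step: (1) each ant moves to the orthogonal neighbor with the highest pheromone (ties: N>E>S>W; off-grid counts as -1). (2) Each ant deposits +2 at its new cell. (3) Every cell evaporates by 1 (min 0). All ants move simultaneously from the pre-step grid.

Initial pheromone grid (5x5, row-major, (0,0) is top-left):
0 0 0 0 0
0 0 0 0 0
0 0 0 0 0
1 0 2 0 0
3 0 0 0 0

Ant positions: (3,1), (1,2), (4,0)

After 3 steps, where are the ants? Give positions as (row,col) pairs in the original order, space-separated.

Step 1: ant0:(3,1)->E->(3,2) | ant1:(1,2)->N->(0,2) | ant2:(4,0)->N->(3,0)
  grid max=3 at (3,2)
Step 2: ant0:(3,2)->N->(2,2) | ant1:(0,2)->E->(0,3) | ant2:(3,0)->S->(4,0)
  grid max=3 at (4,0)
Step 3: ant0:(2,2)->S->(3,2) | ant1:(0,3)->E->(0,4) | ant2:(4,0)->N->(3,0)
  grid max=3 at (3,2)

(3,2) (0,4) (3,0)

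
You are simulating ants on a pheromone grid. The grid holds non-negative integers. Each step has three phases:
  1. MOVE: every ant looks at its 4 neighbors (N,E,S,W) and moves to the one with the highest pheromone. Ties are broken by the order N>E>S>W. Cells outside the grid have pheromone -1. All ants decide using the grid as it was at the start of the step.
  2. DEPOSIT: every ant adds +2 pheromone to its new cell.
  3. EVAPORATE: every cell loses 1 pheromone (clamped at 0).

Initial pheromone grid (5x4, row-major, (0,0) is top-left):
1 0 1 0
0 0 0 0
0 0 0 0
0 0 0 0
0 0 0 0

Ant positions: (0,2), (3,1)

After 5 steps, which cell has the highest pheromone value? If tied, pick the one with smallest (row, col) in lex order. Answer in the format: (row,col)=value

Answer: (0,3)=3

Derivation:
Step 1: ant0:(0,2)->E->(0,3) | ant1:(3,1)->N->(2,1)
  grid max=1 at (0,3)
Step 2: ant0:(0,3)->S->(1,3) | ant1:(2,1)->N->(1,1)
  grid max=1 at (1,1)
Step 3: ant0:(1,3)->N->(0,3) | ant1:(1,1)->N->(0,1)
  grid max=1 at (0,1)
Step 4: ant0:(0,3)->S->(1,3) | ant1:(0,1)->E->(0,2)
  grid max=1 at (0,2)
Step 5: ant0:(1,3)->N->(0,3) | ant1:(0,2)->E->(0,3)
  grid max=3 at (0,3)
Final grid:
  0 0 0 3
  0 0 0 0
  0 0 0 0
  0 0 0 0
  0 0 0 0
Max pheromone 3 at (0,3)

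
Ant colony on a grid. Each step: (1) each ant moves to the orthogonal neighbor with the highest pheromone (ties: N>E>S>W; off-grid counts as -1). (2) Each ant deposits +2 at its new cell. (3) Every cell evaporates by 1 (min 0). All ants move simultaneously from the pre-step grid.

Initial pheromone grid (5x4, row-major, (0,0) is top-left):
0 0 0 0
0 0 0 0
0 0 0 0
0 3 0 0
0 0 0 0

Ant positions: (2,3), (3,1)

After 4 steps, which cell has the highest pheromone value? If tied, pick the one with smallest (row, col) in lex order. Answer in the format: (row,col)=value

Step 1: ant0:(2,3)->N->(1,3) | ant1:(3,1)->N->(2,1)
  grid max=2 at (3,1)
Step 2: ant0:(1,3)->N->(0,3) | ant1:(2,1)->S->(3,1)
  grid max=3 at (3,1)
Step 3: ant0:(0,3)->S->(1,3) | ant1:(3,1)->N->(2,1)
  grid max=2 at (3,1)
Step 4: ant0:(1,3)->N->(0,3) | ant1:(2,1)->S->(3,1)
  grid max=3 at (3,1)
Final grid:
  0 0 0 1
  0 0 0 0
  0 0 0 0
  0 3 0 0
  0 0 0 0
Max pheromone 3 at (3,1)

Answer: (3,1)=3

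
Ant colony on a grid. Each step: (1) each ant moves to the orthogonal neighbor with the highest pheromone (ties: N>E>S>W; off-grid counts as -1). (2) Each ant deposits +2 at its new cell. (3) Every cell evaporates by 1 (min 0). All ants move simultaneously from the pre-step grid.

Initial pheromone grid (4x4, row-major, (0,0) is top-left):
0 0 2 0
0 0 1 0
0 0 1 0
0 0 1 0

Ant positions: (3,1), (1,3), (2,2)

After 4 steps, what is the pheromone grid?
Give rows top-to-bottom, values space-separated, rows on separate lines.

After step 1: ants at (3,2),(1,2),(1,2)
  0 0 1 0
  0 0 4 0
  0 0 0 0
  0 0 2 0
After step 2: ants at (2,2),(0,2),(0,2)
  0 0 4 0
  0 0 3 0
  0 0 1 0
  0 0 1 0
After step 3: ants at (1,2),(1,2),(1,2)
  0 0 3 0
  0 0 8 0
  0 0 0 0
  0 0 0 0
After step 4: ants at (0,2),(0,2),(0,2)
  0 0 8 0
  0 0 7 0
  0 0 0 0
  0 0 0 0

0 0 8 0
0 0 7 0
0 0 0 0
0 0 0 0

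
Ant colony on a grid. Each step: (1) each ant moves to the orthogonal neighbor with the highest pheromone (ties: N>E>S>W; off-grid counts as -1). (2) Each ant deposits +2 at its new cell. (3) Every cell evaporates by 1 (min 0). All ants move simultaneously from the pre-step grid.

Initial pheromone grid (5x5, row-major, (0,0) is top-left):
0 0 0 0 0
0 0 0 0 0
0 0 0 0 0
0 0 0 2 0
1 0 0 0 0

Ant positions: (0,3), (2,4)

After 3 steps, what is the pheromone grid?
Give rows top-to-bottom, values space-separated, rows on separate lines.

After step 1: ants at (0,4),(1,4)
  0 0 0 0 1
  0 0 0 0 1
  0 0 0 0 0
  0 0 0 1 0
  0 0 0 0 0
After step 2: ants at (1,4),(0,4)
  0 0 0 0 2
  0 0 0 0 2
  0 0 0 0 0
  0 0 0 0 0
  0 0 0 0 0
After step 3: ants at (0,4),(1,4)
  0 0 0 0 3
  0 0 0 0 3
  0 0 0 0 0
  0 0 0 0 0
  0 0 0 0 0

0 0 0 0 3
0 0 0 0 3
0 0 0 0 0
0 0 0 0 0
0 0 0 0 0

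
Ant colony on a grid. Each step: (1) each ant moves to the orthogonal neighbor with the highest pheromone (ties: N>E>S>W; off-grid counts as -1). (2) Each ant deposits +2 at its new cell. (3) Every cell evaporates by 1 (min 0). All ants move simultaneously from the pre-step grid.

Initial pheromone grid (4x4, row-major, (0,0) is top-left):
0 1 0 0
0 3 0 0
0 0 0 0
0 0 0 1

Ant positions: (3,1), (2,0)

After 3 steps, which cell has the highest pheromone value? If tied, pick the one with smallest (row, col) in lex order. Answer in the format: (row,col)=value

Answer: (1,1)=4

Derivation:
Step 1: ant0:(3,1)->N->(2,1) | ant1:(2,0)->N->(1,0)
  grid max=2 at (1,1)
Step 2: ant0:(2,1)->N->(1,1) | ant1:(1,0)->E->(1,1)
  grid max=5 at (1,1)
Step 3: ant0:(1,1)->N->(0,1) | ant1:(1,1)->N->(0,1)
  grid max=4 at (1,1)
Final grid:
  0 3 0 0
  0 4 0 0
  0 0 0 0
  0 0 0 0
Max pheromone 4 at (1,1)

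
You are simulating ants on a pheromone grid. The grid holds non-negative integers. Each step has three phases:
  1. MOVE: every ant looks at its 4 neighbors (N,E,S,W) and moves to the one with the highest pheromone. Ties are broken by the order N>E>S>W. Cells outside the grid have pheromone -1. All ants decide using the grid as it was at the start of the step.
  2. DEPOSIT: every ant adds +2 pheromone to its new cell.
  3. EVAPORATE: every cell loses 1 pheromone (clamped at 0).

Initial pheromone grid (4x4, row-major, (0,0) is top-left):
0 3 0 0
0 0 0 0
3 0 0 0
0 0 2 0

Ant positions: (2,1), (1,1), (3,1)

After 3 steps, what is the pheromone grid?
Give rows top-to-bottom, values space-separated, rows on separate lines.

After step 1: ants at (2,0),(0,1),(3,2)
  0 4 0 0
  0 0 0 0
  4 0 0 0
  0 0 3 0
After step 2: ants at (1,0),(0,2),(2,2)
  0 3 1 0
  1 0 0 0
  3 0 1 0
  0 0 2 0
After step 3: ants at (2,0),(0,1),(3,2)
  0 4 0 0
  0 0 0 0
  4 0 0 0
  0 0 3 0

0 4 0 0
0 0 0 0
4 0 0 0
0 0 3 0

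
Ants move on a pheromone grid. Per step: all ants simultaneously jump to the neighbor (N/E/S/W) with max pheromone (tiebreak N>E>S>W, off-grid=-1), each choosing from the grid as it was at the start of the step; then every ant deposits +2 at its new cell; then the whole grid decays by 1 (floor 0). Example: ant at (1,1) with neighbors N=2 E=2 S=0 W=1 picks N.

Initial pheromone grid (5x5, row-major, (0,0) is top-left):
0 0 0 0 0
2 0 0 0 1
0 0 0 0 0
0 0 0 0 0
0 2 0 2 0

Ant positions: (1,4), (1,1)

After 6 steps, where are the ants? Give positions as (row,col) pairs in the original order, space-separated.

Step 1: ant0:(1,4)->N->(0,4) | ant1:(1,1)->W->(1,0)
  grid max=3 at (1,0)
Step 2: ant0:(0,4)->S->(1,4) | ant1:(1,0)->N->(0,0)
  grid max=2 at (1,0)
Step 3: ant0:(1,4)->N->(0,4) | ant1:(0,0)->S->(1,0)
  grid max=3 at (1,0)
Step 4: ant0:(0,4)->S->(1,4) | ant1:(1,0)->N->(0,0)
  grid max=2 at (1,0)
Step 5: ant0:(1,4)->N->(0,4) | ant1:(0,0)->S->(1,0)
  grid max=3 at (1,0)
Step 6: ant0:(0,4)->S->(1,4) | ant1:(1,0)->N->(0,0)
  grid max=2 at (1,0)

(1,4) (0,0)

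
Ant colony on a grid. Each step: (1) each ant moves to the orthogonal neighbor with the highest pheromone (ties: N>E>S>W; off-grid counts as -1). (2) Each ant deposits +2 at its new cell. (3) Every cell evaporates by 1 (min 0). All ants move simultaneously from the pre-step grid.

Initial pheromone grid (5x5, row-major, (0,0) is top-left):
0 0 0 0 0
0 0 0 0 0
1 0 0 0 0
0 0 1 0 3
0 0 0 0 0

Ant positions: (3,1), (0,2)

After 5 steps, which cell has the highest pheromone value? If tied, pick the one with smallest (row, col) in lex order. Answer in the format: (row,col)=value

Step 1: ant0:(3,1)->E->(3,2) | ant1:(0,2)->E->(0,3)
  grid max=2 at (3,2)
Step 2: ant0:(3,2)->N->(2,2) | ant1:(0,3)->E->(0,4)
  grid max=1 at (0,4)
Step 3: ant0:(2,2)->S->(3,2) | ant1:(0,4)->S->(1,4)
  grid max=2 at (3,2)
Step 4: ant0:(3,2)->N->(2,2) | ant1:(1,4)->N->(0,4)
  grid max=1 at (0,4)
Step 5: ant0:(2,2)->S->(3,2) | ant1:(0,4)->S->(1,4)
  grid max=2 at (3,2)
Final grid:
  0 0 0 0 0
  0 0 0 0 1
  0 0 0 0 0
  0 0 2 0 0
  0 0 0 0 0
Max pheromone 2 at (3,2)

Answer: (3,2)=2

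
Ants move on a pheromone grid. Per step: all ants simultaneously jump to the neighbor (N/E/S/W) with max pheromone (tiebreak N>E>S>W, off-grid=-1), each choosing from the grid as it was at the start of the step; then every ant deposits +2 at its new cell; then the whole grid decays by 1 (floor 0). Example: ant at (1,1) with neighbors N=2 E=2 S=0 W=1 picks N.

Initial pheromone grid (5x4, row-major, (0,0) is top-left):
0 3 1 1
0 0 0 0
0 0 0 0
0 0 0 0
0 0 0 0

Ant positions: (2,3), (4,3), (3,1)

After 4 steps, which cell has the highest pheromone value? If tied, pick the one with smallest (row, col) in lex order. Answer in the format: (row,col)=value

Step 1: ant0:(2,3)->N->(1,3) | ant1:(4,3)->N->(3,3) | ant2:(3,1)->N->(2,1)
  grid max=2 at (0,1)
Step 2: ant0:(1,3)->N->(0,3) | ant1:(3,3)->N->(2,3) | ant2:(2,1)->N->(1,1)
  grid max=1 at (0,1)
Step 3: ant0:(0,3)->S->(1,3) | ant1:(2,3)->N->(1,3) | ant2:(1,1)->N->(0,1)
  grid max=3 at (1,3)
Step 4: ant0:(1,3)->N->(0,3) | ant1:(1,3)->N->(0,3) | ant2:(0,1)->E->(0,2)
  grid max=3 at (0,3)
Final grid:
  0 1 1 3
  0 0 0 2
  0 0 0 0
  0 0 0 0
  0 0 0 0
Max pheromone 3 at (0,3)

Answer: (0,3)=3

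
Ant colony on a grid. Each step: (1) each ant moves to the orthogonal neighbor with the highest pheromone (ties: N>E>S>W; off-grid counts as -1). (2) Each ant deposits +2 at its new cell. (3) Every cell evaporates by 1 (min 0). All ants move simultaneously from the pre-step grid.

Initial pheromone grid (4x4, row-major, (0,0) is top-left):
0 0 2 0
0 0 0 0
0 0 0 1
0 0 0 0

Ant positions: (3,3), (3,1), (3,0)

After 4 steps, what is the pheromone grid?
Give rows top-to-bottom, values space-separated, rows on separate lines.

After step 1: ants at (2,3),(2,1),(2,0)
  0 0 1 0
  0 0 0 0
  1 1 0 2
  0 0 0 0
After step 2: ants at (1,3),(2,0),(2,1)
  0 0 0 0
  0 0 0 1
  2 2 0 1
  0 0 0 0
After step 3: ants at (2,3),(2,1),(2,0)
  0 0 0 0
  0 0 0 0
  3 3 0 2
  0 0 0 0
After step 4: ants at (1,3),(2,0),(2,1)
  0 0 0 0
  0 0 0 1
  4 4 0 1
  0 0 0 0

0 0 0 0
0 0 0 1
4 4 0 1
0 0 0 0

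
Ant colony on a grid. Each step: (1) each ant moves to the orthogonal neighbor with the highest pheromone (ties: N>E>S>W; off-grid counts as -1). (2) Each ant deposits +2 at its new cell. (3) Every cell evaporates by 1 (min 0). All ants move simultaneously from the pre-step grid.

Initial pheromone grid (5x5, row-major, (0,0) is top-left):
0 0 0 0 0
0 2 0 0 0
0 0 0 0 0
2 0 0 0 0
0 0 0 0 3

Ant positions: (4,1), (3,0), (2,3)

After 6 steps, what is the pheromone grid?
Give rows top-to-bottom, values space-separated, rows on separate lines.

After step 1: ants at (3,1),(2,0),(1,3)
  0 0 0 0 0
  0 1 0 1 0
  1 0 0 0 0
  1 1 0 0 0
  0 0 0 0 2
After step 2: ants at (3,0),(3,0),(0,3)
  0 0 0 1 0
  0 0 0 0 0
  0 0 0 0 0
  4 0 0 0 0
  0 0 0 0 1
After step 3: ants at (2,0),(2,0),(0,4)
  0 0 0 0 1
  0 0 0 0 0
  3 0 0 0 0
  3 0 0 0 0
  0 0 0 0 0
After step 4: ants at (3,0),(3,0),(1,4)
  0 0 0 0 0
  0 0 0 0 1
  2 0 0 0 0
  6 0 0 0 0
  0 0 0 0 0
After step 5: ants at (2,0),(2,0),(0,4)
  0 0 0 0 1
  0 0 0 0 0
  5 0 0 0 0
  5 0 0 0 0
  0 0 0 0 0
After step 6: ants at (3,0),(3,0),(1,4)
  0 0 0 0 0
  0 0 0 0 1
  4 0 0 0 0
  8 0 0 0 0
  0 0 0 0 0

0 0 0 0 0
0 0 0 0 1
4 0 0 0 0
8 0 0 0 0
0 0 0 0 0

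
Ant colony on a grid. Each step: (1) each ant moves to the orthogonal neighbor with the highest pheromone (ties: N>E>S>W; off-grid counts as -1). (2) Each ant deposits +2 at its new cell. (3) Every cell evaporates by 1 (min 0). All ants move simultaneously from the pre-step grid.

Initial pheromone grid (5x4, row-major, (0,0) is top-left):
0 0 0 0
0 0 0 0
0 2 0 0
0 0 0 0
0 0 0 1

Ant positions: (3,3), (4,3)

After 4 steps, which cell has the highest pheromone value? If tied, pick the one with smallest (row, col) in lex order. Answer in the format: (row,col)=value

Step 1: ant0:(3,3)->S->(4,3) | ant1:(4,3)->N->(3,3)
  grid max=2 at (4,3)
Step 2: ant0:(4,3)->N->(3,3) | ant1:(3,3)->S->(4,3)
  grid max=3 at (4,3)
Step 3: ant0:(3,3)->S->(4,3) | ant1:(4,3)->N->(3,3)
  grid max=4 at (4,3)
Step 4: ant0:(4,3)->N->(3,3) | ant1:(3,3)->S->(4,3)
  grid max=5 at (4,3)
Final grid:
  0 0 0 0
  0 0 0 0
  0 0 0 0
  0 0 0 4
  0 0 0 5
Max pheromone 5 at (4,3)

Answer: (4,3)=5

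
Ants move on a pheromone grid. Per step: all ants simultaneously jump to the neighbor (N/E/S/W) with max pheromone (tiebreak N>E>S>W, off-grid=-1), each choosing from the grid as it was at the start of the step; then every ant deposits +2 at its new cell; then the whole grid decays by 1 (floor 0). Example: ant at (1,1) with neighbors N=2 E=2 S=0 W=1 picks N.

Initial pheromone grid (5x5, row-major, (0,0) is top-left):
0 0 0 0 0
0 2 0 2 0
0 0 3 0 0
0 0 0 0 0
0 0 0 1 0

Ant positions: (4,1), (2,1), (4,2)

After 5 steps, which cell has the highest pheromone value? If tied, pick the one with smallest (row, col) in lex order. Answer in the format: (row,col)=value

Answer: (2,2)=8

Derivation:
Step 1: ant0:(4,1)->N->(3,1) | ant1:(2,1)->E->(2,2) | ant2:(4,2)->E->(4,3)
  grid max=4 at (2,2)
Step 2: ant0:(3,1)->N->(2,1) | ant1:(2,2)->N->(1,2) | ant2:(4,3)->N->(3,3)
  grid max=3 at (2,2)
Step 3: ant0:(2,1)->E->(2,2) | ant1:(1,2)->S->(2,2) | ant2:(3,3)->S->(4,3)
  grid max=6 at (2,2)
Step 4: ant0:(2,2)->N->(1,2) | ant1:(2,2)->N->(1,2) | ant2:(4,3)->N->(3,3)
  grid max=5 at (2,2)
Step 5: ant0:(1,2)->S->(2,2) | ant1:(1,2)->S->(2,2) | ant2:(3,3)->S->(4,3)
  grid max=8 at (2,2)
Final grid:
  0 0 0 0 0
  0 0 2 0 0
  0 0 8 0 0
  0 0 0 0 0
  0 0 0 2 0
Max pheromone 8 at (2,2)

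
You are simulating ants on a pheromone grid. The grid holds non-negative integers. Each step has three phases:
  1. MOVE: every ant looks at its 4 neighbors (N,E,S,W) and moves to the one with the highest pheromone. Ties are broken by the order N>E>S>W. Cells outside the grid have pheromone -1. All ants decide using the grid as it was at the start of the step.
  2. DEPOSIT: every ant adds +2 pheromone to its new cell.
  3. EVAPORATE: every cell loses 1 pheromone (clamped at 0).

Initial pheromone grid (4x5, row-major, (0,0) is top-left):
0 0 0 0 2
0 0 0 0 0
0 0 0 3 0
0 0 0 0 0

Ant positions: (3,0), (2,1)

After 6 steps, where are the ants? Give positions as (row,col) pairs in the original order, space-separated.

Step 1: ant0:(3,0)->N->(2,0) | ant1:(2,1)->N->(1,1)
  grid max=2 at (2,3)
Step 2: ant0:(2,0)->N->(1,0) | ant1:(1,1)->N->(0,1)
  grid max=1 at (0,1)
Step 3: ant0:(1,0)->N->(0,0) | ant1:(0,1)->E->(0,2)
  grid max=1 at (0,0)
Step 4: ant0:(0,0)->E->(0,1) | ant1:(0,2)->E->(0,3)
  grid max=1 at (0,1)
Step 5: ant0:(0,1)->E->(0,2) | ant1:(0,3)->E->(0,4)
  grid max=1 at (0,2)
Step 6: ant0:(0,2)->E->(0,3) | ant1:(0,4)->S->(1,4)
  grid max=1 at (0,3)

(0,3) (1,4)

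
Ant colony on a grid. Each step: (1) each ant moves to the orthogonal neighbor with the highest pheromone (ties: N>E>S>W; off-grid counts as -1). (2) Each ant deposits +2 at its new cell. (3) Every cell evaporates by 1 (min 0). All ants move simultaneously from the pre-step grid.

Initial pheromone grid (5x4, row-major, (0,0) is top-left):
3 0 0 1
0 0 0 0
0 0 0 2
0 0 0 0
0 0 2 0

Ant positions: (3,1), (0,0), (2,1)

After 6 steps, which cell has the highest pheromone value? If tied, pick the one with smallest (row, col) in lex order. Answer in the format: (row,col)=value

Step 1: ant0:(3,1)->N->(2,1) | ant1:(0,0)->E->(0,1) | ant2:(2,1)->N->(1,1)
  grid max=2 at (0,0)
Step 2: ant0:(2,1)->N->(1,1) | ant1:(0,1)->W->(0,0) | ant2:(1,1)->N->(0,1)
  grid max=3 at (0,0)
Step 3: ant0:(1,1)->N->(0,1) | ant1:(0,0)->E->(0,1) | ant2:(0,1)->W->(0,0)
  grid max=5 at (0,1)
Step 4: ant0:(0,1)->W->(0,0) | ant1:(0,1)->W->(0,0) | ant2:(0,0)->E->(0,1)
  grid max=7 at (0,0)
Step 5: ant0:(0,0)->E->(0,1) | ant1:(0,0)->E->(0,1) | ant2:(0,1)->W->(0,0)
  grid max=9 at (0,1)
Step 6: ant0:(0,1)->W->(0,0) | ant1:(0,1)->W->(0,0) | ant2:(0,0)->E->(0,1)
  grid max=11 at (0,0)
Final grid:
  11 10 0 0
  0 0 0 0
  0 0 0 0
  0 0 0 0
  0 0 0 0
Max pheromone 11 at (0,0)

Answer: (0,0)=11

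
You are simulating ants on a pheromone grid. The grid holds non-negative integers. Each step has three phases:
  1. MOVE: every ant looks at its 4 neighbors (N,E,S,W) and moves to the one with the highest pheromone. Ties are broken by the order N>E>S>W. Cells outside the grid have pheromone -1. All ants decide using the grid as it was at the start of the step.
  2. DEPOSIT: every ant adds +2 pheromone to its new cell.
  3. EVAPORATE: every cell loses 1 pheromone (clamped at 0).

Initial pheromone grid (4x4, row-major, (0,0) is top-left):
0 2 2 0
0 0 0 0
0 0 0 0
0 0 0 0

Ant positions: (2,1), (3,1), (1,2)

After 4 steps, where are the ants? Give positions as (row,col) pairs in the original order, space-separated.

Step 1: ant0:(2,1)->N->(1,1) | ant1:(3,1)->N->(2,1) | ant2:(1,2)->N->(0,2)
  grid max=3 at (0,2)
Step 2: ant0:(1,1)->N->(0,1) | ant1:(2,1)->N->(1,1) | ant2:(0,2)->W->(0,1)
  grid max=4 at (0,1)
Step 3: ant0:(0,1)->E->(0,2) | ant1:(1,1)->N->(0,1) | ant2:(0,1)->E->(0,2)
  grid max=5 at (0,1)
Step 4: ant0:(0,2)->W->(0,1) | ant1:(0,1)->E->(0,2) | ant2:(0,2)->W->(0,1)
  grid max=8 at (0,1)

(0,1) (0,2) (0,1)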